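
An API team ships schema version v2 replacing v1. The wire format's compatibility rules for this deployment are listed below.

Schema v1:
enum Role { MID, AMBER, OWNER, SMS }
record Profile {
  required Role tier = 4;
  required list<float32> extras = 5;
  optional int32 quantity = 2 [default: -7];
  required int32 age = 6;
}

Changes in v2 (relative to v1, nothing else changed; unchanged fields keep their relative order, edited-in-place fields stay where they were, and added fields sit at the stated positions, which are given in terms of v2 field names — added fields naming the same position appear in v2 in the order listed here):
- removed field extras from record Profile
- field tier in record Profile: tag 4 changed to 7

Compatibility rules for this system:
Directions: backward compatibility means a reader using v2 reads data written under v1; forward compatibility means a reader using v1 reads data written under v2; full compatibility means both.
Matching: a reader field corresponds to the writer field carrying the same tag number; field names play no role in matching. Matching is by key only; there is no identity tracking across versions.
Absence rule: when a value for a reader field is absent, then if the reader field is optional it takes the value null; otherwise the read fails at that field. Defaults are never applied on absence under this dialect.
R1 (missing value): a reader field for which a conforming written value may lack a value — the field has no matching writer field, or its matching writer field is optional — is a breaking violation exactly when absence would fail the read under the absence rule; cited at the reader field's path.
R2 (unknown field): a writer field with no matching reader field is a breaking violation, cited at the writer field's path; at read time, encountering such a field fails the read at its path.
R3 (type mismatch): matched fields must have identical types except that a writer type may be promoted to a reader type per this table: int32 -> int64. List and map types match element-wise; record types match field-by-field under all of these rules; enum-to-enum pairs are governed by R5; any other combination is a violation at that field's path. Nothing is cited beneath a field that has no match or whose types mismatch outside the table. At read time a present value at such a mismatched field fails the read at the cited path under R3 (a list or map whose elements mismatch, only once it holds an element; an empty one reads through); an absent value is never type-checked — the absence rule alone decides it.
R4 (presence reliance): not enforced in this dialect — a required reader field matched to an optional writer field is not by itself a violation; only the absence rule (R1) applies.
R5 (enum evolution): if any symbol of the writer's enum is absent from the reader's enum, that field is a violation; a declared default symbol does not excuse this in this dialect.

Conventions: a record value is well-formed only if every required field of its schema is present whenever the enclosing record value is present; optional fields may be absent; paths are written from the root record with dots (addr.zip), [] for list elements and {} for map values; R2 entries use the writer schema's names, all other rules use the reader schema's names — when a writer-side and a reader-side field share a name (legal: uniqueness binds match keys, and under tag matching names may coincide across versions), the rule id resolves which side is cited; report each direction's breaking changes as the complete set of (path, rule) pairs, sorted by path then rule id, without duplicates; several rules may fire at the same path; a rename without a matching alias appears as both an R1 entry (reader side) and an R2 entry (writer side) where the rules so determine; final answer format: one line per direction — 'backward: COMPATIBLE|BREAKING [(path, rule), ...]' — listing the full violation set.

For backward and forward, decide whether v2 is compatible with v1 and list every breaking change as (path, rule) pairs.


backward: BREAKING [(extras, R2), (tier, R1), (tier, R2)]; forward: BREAKING [(extras, R1), (tier, R1), (tier, R2)]

each type pair in Profile: writer, then reader
backward for Profile (reader v2, writer v1):
  tier: no writer-side match
  writer optional, int32 -> int32: reader quantity maps from writer quantity
  writer required, int32 -> int32: reader age maps from writer age
  writer tier: unknown to reader
  writer extras: unknown to reader
  R2 fires at extras
  R1 fires at tier
  R2 fires at tier
  => backward verdict for Profile: BREAKING, 3 violation(s)
forward for Profile (reader v1, writer v2):
  tier: no writer-side match
  extras: no writer-side match
  writer optional, int32 -> int32: reader quantity maps from writer quantity
  writer required, int32 -> int32: reader age maps from writer age
  writer tier: unknown to reader
  R1 fires at extras
  R1 fires at tier
  R2 fires at tier
  => forward verdict for Profile: BREAKING, 3 violation(s)


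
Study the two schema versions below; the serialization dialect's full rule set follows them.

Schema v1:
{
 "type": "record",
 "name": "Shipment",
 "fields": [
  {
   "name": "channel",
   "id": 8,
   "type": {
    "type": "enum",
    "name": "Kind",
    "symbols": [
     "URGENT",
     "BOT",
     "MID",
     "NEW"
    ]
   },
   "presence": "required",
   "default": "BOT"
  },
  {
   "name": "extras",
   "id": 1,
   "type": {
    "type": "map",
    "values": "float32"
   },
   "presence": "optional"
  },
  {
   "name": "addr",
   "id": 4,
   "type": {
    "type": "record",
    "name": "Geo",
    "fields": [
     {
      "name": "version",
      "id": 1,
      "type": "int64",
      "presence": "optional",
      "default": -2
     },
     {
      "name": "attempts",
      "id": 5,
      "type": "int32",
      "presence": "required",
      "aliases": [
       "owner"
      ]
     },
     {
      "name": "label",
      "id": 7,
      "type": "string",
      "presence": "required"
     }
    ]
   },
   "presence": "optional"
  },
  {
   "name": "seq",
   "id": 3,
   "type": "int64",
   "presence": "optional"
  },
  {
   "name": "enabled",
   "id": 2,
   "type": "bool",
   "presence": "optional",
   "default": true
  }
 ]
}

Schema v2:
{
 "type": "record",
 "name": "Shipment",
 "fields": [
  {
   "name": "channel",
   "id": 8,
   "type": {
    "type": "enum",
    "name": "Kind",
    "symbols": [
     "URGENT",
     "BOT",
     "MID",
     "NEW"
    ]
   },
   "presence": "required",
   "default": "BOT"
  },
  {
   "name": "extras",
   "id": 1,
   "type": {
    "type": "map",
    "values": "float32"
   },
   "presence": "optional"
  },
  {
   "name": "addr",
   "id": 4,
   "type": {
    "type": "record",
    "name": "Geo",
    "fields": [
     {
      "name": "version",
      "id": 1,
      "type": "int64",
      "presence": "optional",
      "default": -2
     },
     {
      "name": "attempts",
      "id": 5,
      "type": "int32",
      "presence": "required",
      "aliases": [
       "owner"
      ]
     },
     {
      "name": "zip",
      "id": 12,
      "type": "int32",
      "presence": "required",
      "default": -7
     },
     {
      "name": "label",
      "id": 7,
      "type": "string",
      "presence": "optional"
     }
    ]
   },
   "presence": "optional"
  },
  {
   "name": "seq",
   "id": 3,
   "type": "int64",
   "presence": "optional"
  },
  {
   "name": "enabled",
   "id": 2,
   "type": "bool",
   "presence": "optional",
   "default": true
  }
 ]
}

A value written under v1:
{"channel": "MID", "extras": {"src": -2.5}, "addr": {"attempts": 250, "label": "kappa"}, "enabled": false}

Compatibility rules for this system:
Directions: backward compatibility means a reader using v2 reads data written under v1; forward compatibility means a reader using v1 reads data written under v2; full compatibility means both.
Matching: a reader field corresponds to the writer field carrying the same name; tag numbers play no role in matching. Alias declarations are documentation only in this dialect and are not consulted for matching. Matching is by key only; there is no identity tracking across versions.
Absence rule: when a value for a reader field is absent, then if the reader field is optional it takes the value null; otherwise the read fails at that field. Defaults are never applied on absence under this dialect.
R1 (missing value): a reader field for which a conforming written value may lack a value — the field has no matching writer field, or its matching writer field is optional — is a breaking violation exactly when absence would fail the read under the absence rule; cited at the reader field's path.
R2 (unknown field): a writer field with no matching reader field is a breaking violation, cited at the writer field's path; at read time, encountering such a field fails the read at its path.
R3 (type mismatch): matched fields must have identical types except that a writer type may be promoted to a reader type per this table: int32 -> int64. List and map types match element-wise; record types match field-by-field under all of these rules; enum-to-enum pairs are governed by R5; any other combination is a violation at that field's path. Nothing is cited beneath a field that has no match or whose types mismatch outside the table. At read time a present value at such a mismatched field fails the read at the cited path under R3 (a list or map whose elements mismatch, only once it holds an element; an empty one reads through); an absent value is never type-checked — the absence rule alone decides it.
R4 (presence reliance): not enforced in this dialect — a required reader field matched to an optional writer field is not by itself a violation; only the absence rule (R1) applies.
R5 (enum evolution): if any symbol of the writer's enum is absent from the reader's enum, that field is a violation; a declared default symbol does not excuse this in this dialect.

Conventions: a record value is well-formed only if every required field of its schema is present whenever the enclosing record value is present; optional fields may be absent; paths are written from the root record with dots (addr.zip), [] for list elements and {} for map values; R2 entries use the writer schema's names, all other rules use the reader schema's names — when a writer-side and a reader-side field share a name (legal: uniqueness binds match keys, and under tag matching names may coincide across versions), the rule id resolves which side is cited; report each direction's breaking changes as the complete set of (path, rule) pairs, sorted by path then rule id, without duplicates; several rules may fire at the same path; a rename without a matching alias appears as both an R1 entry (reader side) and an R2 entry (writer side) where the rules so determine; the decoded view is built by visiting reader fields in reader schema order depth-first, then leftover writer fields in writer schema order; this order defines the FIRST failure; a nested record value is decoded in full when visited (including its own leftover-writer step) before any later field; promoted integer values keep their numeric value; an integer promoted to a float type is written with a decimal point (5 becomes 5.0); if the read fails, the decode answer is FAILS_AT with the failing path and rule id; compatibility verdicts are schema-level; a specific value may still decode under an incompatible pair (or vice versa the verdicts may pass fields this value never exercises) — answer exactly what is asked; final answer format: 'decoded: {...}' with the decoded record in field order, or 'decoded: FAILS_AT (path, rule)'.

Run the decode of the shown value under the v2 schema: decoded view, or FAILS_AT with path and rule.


each type pair in Shipment: writer, then reader
decode walk for Shipment under reader schema v2:
  channel := "MID"
  extras := {"src": -2.5}
  addr.version := null (not supplied -> null)
  addr.attempts := 250
  read fails at addr.zip under R1 (no fill)
  => FAILS_AT (addr.zip, R1)
the rest of the Shipment diff is inert for this question:
  field label in record Geo: required changed to optional -> a verdict-level change on Shipment — the shown value reads the same

decoded: FAILS_AT (addr.zip, R1)


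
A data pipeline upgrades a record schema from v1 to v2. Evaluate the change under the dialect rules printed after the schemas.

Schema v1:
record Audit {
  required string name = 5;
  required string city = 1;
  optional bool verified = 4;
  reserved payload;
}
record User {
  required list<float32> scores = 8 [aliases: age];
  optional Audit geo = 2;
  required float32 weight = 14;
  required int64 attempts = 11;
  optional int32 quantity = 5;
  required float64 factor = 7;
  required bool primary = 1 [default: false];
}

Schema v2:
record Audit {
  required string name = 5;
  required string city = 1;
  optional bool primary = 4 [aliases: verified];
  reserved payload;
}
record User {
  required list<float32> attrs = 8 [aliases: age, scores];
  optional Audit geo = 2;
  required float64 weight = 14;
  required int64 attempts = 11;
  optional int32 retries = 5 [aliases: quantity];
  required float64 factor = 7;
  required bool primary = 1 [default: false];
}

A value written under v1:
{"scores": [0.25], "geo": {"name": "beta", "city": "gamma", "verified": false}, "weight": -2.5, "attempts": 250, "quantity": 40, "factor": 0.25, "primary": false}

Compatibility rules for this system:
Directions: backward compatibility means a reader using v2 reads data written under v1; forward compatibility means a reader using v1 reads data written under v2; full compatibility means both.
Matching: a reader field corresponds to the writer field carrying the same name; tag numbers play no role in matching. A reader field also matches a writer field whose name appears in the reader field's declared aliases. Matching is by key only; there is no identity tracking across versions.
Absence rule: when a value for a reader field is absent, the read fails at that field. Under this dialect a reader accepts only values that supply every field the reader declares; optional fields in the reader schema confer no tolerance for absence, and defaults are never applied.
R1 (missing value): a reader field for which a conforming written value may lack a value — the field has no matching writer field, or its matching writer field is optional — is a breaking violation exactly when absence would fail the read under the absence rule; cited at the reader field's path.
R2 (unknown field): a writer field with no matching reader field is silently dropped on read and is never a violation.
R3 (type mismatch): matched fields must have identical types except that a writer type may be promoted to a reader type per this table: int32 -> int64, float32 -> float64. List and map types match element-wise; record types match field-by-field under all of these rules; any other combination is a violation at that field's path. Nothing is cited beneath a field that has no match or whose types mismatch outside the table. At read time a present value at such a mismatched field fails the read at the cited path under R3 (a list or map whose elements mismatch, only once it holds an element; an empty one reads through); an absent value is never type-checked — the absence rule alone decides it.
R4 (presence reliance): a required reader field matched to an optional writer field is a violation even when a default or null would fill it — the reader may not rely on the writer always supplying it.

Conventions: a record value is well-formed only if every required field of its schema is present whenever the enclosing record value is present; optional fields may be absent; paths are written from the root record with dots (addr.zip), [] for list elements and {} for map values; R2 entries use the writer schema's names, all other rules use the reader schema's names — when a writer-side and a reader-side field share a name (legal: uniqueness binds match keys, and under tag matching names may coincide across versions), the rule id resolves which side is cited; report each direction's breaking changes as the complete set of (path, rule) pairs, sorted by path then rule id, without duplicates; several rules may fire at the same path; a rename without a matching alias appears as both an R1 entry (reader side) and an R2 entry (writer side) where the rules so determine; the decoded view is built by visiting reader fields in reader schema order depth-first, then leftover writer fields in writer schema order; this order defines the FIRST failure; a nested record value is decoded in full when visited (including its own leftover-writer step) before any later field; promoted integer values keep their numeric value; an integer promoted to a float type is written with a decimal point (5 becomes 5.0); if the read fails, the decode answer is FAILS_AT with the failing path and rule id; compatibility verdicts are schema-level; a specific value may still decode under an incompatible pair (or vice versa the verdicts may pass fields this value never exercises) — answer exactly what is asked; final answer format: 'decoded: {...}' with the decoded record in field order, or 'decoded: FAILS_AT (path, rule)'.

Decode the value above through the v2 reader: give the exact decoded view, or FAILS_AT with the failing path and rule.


in User below, arrows point writer -> reader
decode (reader v2):
  attrs := [0.25] (from writer scores)
  geo.name := "beta"
  geo.city := "gamma"
  geo.primary := false (from writer verified)
  weight := -2.5 (float32 -> float64)
  attempts := 250
  retries := 40 (from writer quantity)
  factor := 0.25
  primary := false
  => decoded: {"attrs": [0.25], "geo": {"name": "beta", "city": "gamma", "primary": false}, "weight": -2.5, "attempts": 250, "retries": 40, "factor": 0.25, "primary": false}
remaining User differences; none change what is asked:
  field weight in record User: type float32 changed to float64 -> shifts the User verdicts, not this decode

decoded: {"attrs": [0.25], "geo": {"name": "beta", "city": "gamma", "primary": false}, "weight": -2.5, "attempts": 250, "retries": 40, "factor": 0.25, "primary": false}


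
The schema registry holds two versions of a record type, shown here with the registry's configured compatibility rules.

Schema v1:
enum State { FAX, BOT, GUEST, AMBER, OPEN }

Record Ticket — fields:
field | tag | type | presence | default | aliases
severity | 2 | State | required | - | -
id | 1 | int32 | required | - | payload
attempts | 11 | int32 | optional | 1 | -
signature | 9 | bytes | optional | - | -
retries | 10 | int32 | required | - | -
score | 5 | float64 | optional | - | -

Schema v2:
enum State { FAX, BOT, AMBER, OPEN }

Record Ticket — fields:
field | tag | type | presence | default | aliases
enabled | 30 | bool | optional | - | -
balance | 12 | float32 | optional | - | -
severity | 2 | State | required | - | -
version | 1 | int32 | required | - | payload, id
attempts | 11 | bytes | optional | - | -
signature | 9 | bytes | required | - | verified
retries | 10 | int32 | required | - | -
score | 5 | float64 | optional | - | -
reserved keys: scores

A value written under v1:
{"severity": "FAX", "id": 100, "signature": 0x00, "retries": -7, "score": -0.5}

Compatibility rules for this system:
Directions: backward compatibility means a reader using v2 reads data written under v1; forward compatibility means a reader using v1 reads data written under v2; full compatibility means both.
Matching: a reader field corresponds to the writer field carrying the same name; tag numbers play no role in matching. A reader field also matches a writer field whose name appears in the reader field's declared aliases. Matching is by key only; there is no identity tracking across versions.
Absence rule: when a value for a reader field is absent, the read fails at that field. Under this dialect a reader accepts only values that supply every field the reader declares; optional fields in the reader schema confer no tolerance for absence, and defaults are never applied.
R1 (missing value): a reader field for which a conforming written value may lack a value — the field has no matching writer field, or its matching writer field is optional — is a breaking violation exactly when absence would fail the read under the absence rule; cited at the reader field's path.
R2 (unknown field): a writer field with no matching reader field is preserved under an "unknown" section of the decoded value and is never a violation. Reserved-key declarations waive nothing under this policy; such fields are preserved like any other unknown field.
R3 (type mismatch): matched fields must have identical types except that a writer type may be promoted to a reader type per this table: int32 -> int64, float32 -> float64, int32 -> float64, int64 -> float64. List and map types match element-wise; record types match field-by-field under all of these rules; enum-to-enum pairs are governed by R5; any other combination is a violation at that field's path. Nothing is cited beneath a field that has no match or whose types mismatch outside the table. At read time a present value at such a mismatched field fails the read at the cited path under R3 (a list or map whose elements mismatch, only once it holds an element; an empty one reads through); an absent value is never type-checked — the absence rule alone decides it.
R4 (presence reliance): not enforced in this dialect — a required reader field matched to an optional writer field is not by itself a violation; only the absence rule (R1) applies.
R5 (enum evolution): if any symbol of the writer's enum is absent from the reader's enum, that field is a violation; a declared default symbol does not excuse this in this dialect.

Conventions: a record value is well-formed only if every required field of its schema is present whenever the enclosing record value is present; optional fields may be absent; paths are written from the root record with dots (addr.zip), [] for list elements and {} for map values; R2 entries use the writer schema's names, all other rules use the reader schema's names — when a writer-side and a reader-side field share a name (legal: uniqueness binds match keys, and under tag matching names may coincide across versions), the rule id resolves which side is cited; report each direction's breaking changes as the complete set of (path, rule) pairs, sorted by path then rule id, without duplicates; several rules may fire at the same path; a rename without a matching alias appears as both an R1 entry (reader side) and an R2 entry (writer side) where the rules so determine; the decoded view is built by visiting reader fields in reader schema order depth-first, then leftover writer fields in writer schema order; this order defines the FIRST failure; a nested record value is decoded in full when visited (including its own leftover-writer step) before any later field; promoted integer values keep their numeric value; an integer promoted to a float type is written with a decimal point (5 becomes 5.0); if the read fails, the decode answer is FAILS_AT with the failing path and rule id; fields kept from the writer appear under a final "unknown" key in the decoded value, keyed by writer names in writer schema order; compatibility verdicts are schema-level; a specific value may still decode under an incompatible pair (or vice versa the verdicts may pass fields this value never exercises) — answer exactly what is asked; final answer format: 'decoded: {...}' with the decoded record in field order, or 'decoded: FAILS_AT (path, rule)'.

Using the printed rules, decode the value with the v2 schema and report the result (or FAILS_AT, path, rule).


the writer's type comes first in each Ticket pair
decode (reader v2):
  read fails at enabled under R1 (no fill)
  => FAILS_AT (enabled, R1)
the rest of the Ticket diff is inert for this question:
  enum State (field severity in record Ticket): symbol GUEST removed -> shifts the Ticket verdicts, not this decode
  field signature in record Ticket: optional changed to required -> shifts the Ticket verdicts, not this decode
  field attempts in record Ticket: type int32 changed to bytes (its default is dropped) -> shifts the Ticket verdicts, not this decode
  renamed field id to version in record Ticket (alias id declared on the renamed field) -> shifts the Ticket verdicts, not this decode
  added field balance to record Ticket: optional float32, tag 12 (in v2 it sits immediately before severity) -> shifts the Ticket verdicts, not this decode

decoded: FAILS_AT (enabled, R1)


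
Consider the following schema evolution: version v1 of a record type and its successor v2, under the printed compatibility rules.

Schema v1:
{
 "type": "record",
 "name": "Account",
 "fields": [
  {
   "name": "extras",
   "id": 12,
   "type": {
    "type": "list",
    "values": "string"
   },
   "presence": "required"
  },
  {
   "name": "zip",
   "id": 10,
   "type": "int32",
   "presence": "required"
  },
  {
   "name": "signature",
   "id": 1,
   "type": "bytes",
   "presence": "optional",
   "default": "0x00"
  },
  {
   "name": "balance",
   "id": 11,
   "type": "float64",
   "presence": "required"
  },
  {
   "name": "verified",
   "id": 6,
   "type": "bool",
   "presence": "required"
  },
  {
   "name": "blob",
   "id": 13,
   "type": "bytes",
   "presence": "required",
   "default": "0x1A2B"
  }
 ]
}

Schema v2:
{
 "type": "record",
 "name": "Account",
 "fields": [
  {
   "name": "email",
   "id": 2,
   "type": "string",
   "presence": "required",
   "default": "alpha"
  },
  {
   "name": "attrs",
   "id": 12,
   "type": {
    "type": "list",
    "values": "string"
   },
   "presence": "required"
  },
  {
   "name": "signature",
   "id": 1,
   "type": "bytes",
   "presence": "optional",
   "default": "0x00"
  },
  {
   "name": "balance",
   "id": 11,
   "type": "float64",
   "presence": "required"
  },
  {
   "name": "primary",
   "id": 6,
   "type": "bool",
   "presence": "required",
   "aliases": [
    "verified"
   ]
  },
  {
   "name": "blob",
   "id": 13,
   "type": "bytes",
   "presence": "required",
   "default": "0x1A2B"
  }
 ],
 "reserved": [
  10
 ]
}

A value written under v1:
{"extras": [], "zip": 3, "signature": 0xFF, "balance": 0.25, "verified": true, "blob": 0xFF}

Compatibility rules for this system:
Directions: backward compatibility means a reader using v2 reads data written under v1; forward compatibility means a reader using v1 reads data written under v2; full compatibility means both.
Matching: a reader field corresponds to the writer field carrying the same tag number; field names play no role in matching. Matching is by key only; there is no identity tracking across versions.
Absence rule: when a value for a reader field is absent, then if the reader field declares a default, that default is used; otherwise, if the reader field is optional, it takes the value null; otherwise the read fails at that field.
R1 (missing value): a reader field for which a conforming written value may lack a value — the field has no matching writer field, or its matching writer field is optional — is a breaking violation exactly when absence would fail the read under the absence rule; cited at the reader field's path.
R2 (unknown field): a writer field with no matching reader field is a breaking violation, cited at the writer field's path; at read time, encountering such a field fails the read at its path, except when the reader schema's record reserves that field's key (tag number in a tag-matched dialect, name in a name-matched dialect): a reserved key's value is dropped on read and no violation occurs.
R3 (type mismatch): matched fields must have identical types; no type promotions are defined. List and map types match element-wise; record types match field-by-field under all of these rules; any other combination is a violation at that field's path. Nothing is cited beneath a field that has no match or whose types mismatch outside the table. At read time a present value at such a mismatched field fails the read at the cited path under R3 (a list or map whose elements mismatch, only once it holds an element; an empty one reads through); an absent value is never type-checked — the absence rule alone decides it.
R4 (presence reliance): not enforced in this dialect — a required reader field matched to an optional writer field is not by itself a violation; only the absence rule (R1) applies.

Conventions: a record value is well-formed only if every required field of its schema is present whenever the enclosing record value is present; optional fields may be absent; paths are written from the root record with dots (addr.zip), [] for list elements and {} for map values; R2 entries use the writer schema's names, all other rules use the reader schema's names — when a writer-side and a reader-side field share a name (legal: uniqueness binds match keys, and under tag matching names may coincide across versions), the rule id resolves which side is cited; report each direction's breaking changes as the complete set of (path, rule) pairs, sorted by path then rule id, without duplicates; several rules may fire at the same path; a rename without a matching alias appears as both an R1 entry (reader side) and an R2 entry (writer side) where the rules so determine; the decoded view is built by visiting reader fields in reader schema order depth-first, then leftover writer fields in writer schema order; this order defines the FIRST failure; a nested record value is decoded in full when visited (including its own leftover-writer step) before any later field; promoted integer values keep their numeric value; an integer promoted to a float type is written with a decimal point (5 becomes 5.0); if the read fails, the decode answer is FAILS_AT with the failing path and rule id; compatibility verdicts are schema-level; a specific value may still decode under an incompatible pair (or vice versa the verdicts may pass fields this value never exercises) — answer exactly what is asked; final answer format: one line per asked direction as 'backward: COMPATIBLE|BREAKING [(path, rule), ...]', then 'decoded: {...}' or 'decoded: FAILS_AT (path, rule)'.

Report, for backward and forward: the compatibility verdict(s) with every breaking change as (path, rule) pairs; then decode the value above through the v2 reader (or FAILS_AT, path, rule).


arrows below run writer -> reader for Account
backward on Account — v2 reading data written by v1:
  email has no writer counterpart
  attrs: list<string> -> list<string>, writer required; from extras
  signature: bytes -> bytes, writer optional; from signature
  balance: float64 -> float64, writer required; from balance
  primary: bool -> bool, writer required; from verified
  blob: bytes -> bytes, writer required; from blob
  writer field zip has no reader counterpart
  nothing fires on Account: backward is COMPATIBLE
forward on Account — v1 reading data written by v2:
  extras: list<string> -> list<string>, writer required; from attrs
  zip has no writer counterpart
  signature: bytes -> bytes, writer optional; from signature
  balance: float64 -> float64, writer required; from balance
  verified: bool -> bool, writer required; from primary
  blob: bytes -> bytes, writer required; from blob
  writer field email has no reader counterpart
  R2 fires at email
  R1 fires at zip
  => forward verdict for Account: BREAKING, 2 violation(s)
decoding the Account value with the v2 reader:
  email := "alpha" (absent -> default)
  attrs := [] (from writer extras)
  signature := 0xFF
  balance := 0.25
  primary := true (from writer verified)
  blob := 0xFF
  writer zip: reserved -> dropped
  => decoded: {"email": "alpha", "attrs": [], "signature": 0xFF, "balance": 0.25, "primary": true, "blob": 0xFF}

backward: COMPATIBLE []; forward: BREAKING [(email, R2), (zip, R1)]; decoded: {"email": "alpha", "attrs": [], "signature": 0xFF, "balance": 0.25, "primary": true, "blob": 0xFF}


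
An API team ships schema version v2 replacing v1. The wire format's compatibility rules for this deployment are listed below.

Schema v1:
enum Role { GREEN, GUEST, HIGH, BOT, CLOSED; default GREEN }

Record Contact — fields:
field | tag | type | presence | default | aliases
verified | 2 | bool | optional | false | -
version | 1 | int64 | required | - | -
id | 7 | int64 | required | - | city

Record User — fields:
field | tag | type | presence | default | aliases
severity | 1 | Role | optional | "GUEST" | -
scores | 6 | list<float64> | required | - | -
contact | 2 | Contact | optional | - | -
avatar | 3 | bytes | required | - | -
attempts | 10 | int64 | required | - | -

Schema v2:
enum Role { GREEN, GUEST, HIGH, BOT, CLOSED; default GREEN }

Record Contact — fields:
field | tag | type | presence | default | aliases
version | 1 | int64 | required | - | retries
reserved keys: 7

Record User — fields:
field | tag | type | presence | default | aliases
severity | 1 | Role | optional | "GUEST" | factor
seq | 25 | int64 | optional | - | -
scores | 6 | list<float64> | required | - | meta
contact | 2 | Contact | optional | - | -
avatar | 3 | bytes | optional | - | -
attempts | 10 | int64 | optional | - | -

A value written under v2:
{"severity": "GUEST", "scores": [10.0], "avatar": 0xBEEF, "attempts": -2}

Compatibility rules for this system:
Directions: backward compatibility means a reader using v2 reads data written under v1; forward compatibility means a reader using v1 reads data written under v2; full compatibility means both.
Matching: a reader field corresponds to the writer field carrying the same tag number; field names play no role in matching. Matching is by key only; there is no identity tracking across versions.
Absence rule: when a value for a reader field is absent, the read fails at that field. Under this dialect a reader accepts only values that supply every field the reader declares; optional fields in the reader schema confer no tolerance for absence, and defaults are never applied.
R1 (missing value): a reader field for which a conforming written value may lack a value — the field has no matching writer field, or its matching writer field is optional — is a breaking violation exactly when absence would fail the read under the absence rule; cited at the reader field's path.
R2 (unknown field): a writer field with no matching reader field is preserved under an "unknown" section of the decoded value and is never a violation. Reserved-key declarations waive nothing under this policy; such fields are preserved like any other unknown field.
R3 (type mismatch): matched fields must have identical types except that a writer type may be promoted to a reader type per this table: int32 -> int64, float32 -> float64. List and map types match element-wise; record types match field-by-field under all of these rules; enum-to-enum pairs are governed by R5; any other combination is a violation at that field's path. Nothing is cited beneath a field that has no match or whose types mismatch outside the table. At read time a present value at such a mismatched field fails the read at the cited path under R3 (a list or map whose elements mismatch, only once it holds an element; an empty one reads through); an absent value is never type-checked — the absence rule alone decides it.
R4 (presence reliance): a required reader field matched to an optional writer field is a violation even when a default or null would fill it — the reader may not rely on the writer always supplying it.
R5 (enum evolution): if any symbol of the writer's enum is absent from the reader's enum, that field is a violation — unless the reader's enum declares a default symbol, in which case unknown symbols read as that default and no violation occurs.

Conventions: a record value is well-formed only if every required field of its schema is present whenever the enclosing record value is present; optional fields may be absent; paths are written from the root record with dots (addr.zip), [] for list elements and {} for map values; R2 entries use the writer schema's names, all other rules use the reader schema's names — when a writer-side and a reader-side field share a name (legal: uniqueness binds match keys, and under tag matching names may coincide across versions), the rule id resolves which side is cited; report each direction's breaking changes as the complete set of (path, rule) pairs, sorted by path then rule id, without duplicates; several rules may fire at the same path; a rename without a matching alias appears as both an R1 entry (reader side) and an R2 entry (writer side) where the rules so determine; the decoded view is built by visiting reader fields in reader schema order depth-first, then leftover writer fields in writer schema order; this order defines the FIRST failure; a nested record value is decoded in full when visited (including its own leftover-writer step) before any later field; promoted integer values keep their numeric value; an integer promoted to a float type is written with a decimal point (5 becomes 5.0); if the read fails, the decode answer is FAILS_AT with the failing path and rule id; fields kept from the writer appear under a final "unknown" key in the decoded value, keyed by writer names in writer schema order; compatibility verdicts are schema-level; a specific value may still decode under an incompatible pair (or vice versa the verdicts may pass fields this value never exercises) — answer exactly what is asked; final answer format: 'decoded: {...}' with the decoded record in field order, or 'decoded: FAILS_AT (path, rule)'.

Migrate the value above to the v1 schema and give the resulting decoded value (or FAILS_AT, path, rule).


arrows below run writer -> reader for User
decode (reader v1):
  severity := "GUEST"
  scores := [10.0]
  read fails at contact under R1 (no fill)
  => FAILS_AT (contact, R1)
the rest of the User diff is inert for this question:
  added field seq to record User: optional int64, tag 25 (in v2 it sits immediately before scores) -> schema-level compatibility only; this User value's decode is unchanged
  field avatar in record User: required changed to optional -> schema-level compatibility only; this User value's decode is unchanged
  removed field verified from record Contact -> schema-level compatibility only; this User value's decode is unchanged
  field attempts in record User: required changed to optional -> schema-level compatibility only; this User value's decode is unchanged
  removed field id from record Contact (its key 7 joins the reserved list) -> schema-level compatibility only; this User value's decode is unchanged

decoded: FAILS_AT (contact, R1)


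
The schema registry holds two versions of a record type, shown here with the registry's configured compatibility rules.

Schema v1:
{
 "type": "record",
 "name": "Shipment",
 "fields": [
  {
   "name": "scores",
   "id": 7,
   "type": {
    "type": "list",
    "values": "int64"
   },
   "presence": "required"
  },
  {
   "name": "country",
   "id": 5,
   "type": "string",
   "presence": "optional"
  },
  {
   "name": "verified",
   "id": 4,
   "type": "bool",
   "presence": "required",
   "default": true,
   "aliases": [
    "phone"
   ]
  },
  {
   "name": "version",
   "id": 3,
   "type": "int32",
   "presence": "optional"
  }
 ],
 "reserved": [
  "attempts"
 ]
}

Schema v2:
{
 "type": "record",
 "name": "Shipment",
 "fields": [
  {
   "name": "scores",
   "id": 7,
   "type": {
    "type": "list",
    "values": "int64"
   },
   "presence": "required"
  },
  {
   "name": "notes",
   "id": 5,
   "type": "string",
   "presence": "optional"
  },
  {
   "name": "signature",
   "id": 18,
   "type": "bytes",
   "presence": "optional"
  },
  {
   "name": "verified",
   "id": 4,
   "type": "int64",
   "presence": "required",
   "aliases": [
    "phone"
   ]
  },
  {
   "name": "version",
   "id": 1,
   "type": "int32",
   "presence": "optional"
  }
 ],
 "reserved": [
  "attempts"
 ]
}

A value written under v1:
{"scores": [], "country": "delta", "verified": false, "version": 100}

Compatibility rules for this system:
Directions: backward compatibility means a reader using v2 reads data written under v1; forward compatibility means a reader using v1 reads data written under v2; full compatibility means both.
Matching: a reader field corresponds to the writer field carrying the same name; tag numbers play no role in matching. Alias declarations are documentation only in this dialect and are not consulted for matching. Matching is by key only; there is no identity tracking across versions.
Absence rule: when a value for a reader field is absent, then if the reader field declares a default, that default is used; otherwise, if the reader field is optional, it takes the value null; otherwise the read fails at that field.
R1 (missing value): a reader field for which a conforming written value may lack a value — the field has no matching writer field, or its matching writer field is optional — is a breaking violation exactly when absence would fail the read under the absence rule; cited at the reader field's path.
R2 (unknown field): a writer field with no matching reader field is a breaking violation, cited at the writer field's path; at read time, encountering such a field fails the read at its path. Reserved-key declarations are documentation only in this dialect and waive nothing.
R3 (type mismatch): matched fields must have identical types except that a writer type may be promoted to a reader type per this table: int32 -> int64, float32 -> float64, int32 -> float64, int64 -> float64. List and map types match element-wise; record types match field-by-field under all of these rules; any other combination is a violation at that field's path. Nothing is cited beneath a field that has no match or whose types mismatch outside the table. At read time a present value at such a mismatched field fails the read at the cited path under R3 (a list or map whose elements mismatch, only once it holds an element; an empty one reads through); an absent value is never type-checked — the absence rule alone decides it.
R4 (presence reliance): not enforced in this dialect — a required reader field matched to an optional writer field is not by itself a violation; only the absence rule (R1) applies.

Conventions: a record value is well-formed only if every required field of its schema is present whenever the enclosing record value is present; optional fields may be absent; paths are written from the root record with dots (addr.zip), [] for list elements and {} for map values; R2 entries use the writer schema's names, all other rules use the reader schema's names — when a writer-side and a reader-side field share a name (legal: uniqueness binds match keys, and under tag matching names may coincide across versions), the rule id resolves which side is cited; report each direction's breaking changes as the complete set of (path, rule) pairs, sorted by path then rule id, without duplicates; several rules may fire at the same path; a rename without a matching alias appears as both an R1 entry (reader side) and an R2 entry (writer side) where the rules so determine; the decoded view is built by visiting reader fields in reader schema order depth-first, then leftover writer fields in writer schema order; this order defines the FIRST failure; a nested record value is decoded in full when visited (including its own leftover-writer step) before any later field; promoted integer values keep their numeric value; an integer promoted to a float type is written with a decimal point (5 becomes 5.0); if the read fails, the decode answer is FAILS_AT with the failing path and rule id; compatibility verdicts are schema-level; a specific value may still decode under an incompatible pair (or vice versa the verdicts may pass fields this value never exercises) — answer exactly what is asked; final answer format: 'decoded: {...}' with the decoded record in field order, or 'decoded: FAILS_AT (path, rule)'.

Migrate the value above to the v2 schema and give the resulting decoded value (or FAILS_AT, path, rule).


the writer's type comes first in each Shipment pair
migrating the Shipment value to v2:
  scores := []
  notes := null (not supplied -> null)
  signature := null (not supplied -> null)
  read fails at verified under R3
  => FAILS_AT (verified, R3)
the rest of the Shipment diff is inert for this question:
  renamed field country to notes in record Shipment -> a verdict-level change on Shipment — the shown value reads the same
  field version in record Shipment: tag 3 changed to 1 -> fires no rule on Shipment under this dialect and leaves the result unchanged
  added field signature to record Shipment: optional bytes, tag 18 (in v2 it sits immediately before verified) -> a verdict-level change on Shipment — the shown value reads the same

decoded: FAILS_AT (verified, R3)
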